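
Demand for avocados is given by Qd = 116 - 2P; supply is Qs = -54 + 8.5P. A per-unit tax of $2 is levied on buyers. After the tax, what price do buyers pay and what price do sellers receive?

Pre-tax equilibrium: P* = 340/21, Q* = 1756/21.
Tax on buyers shifts demand to Qd = 116 − 2(P + 2) = 112 - 2P.
112 - 2P = -54 + 8.5P gives seller price Ps = 332/21; buyers pay Pb = 332/21 + 2 = 374/21.
New quantity: Q = 116 − 2(374/21) = 1688/21.

Buyers pay 374/21, sellers receive 332/21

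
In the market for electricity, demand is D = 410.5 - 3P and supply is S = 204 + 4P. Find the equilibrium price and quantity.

P* = 29.5, Q* = 322

Set D = S: 410.5 - 3P = 204 + 4P.
206.5 = 7P, so P* = 29.5.
Q* = 410.5 − 3(29.5) = 322.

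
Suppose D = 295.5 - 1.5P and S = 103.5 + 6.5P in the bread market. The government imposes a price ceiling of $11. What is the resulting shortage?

Shortage = 104

Equilibrium price would be P* = 24, so the ceiling at 11 binds.
At P = 11: D = 295.5 − 1.5(11) = 279, S = 103.5 + 6.5(11) = 175.
Shortage = 279 − 175 = 104.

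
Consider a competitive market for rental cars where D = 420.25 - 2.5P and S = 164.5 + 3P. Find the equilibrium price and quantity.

P* = 46.5, Q* = 304

Set D = S: 420.25 - 2.5P = 164.5 + 3P.
255.75 = 5.5P, so P* = 46.5.
Q* = 420.25 − 2.5(46.5) = 304.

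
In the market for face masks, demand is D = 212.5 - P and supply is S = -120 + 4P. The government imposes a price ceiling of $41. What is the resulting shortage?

Equilibrium price would be P* = 66.5, so the ceiling at 41 binds.
At P = 41: D = 212.5 − 1(41) = 171.5, S = -120 + 4(41) = 44.
Shortage = 171.5 − 44 = 127.5.

Shortage = 127.5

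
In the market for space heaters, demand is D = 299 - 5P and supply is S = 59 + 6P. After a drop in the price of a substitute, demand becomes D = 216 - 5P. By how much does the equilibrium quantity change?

Original equilibrium: P* = 240/11, Q* = 2089/11.
New equilibrium: 216 - 5P = 59 + 6P, so 157 = 11P and P' = 157/11; Q' = 216 − 5(157/11) = 1591/11.
Change in quantity: 1591/11 − 2089/11 = -498/11.

ΔQ = -498/11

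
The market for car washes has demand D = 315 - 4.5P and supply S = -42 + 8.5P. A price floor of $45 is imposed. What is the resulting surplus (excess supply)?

Surplus = 228

Equilibrium price would be P* = 357/13, so the floor at 45 binds.
At P = 45: D = 112.5, S = 340.5.
Surplus = 340.5 − 112.5 = 228.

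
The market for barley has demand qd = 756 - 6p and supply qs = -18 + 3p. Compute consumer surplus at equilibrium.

Equilibrium: 756 - 6p = -18 + 3p gives p* = 86, q* = 240.
Demand choke price (qd = 0): p = 126.
CS = ½(126 − 86)(240) = 4800.

Consumer surplus = 4800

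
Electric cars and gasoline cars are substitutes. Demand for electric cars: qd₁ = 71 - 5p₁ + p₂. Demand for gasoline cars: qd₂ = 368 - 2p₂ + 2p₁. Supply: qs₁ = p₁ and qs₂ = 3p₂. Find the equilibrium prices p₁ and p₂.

Market 1: 71 - 5p₁ + p₂ = p₁ → 6p₁ - p₂ = 71.
Market 2: 5p₂ - 2p₁ = 368.
Eliminating p₂: 5×(1) + 1×(2) gives 28p₁ = 723, so p₁ = 723/28.
Back-substitute into (2): p₂ = (368 + 2×723/28) / 5 = 1175/14.

p₁ = 723/28, p₂ = 1175/14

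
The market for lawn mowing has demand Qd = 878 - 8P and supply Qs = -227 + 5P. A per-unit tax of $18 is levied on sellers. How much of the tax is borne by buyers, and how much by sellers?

Pre-tax equilibrium: P* = 85, Q* = 198.
Tax on sellers shifts supply to Qs = -227 + 5(P − 18) = -317 + 5P.
878 - 8P = -317 + 5P gives buyer price Pb = 1195/13; sellers receive Ps = 1195/13 − 18 = 961/13.
New quantity: Q = 878 − 8(1195/13) = 1854/13.
Buyer burden = 1195/13 − 85 = 90/13; seller burden = 85 − 961/13 = 144/13.

Buyers bear 90/13, sellers bear 144/13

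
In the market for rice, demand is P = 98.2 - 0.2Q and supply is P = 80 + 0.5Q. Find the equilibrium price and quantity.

P* = 93, Q* = 26

Set the two price expressions equal: 98.2 - 0.2Q = 80 + 0.5Q.
18.2 = 0.7Q, so Q* = 26.
P* = 98.2 − (0.2)(26) = 93.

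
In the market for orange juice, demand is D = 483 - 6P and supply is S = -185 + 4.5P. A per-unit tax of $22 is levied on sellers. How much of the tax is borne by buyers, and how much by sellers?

Pre-tax equilibrium: P* = 1336/21, Q* = 709/7.
Tax on sellers shifts supply to S = -185 + 4.5(P − 22) = -284 + 4.5P.
483 - 6P = -284 + 4.5P gives buyer price Pb = 1534/21; sellers receive Ps = 1534/21 − 22 = 1072/21.
New quantity: Q = 483 − 6(1534/21) = 313/7.
Buyer burden = 1534/21 − 1336/21 = 66/7; seller burden = 1336/21 − 1072/21 = 88/7.

Buyers bear 66/7, sellers bear 88/7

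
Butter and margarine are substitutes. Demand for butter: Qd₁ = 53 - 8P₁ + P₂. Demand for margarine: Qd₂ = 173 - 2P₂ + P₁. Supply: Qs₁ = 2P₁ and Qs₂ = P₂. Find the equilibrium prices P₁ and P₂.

P₁ = 332/29, P₂ = 1783/29

Market 1: 53 - 8P₁ + P₂ = 2P₁ → 10P₁ - P₂ = 53.
Market 2: 3P₂ - P₁ = 173.
Eliminating P₂: 3×(1) + 1×(2) gives 29P₁ = 332, so P₁ = 332/29.
Back-substitute into (2): P₂ = (173 + 1×332/29) / 3 = 1783/29.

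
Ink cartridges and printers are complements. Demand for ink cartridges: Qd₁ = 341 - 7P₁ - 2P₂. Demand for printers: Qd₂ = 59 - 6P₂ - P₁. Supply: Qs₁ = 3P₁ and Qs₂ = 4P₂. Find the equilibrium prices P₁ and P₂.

Market 1: 341 - 7P₁ - 2P₂ = 3P₁ → 10P₁ + 2P₂ = 341.
Market 2: 10P₂ + P₁ = 59.
Eliminating P₂: 10×(1) − 2×(2) gives 98P₁ = 3292, so P₁ = 1646/49.
Back-substitute into (2): P₂ = (59 − 1×1646/49) / 10 = 249/98.

P₁ = 1646/49, P₂ = 249/98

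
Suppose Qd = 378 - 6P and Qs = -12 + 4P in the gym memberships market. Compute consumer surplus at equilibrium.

Equilibrium: 378 - 6P = -12 + 4P gives P* = 39, Q* = 144.
Demand choke price (Qd = 0): P = 63.
CS = ½(63 − 39)(144) = 1728.

Consumer surplus = 1728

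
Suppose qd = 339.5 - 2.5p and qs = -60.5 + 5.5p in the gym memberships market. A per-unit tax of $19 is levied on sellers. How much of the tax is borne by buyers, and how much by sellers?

Pre-tax equilibrium: p* = 50, q* = 214.5.
Tax on sellers shifts supply to qs = -60.5 + 5.5(p − 19) = -165 + 5.5p.
339.5 - 2.5p = -165 + 5.5p gives buyer price pb = 63.0625; sellers receive ps = 63.0625 − 19 = 44.0625.
New quantity: q = 339.5 − 2.5(63.0625) = 181.84375.
Buyer burden = 63.0625 − 50 = 13.0625; seller burden = 50 − 44.0625 = 5.9375.

Buyers bear $13.0625, sellers bear $5.9375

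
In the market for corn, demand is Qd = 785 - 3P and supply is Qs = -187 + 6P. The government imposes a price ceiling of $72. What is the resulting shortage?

Shortage = 324

Equilibrium price would be P* = 108, so the ceiling at 72 binds.
At P = 72: Qd = 785 − 3(72) = 569, Qs = -187 + 6(72) = 245.
Shortage = 569 − 245 = 324.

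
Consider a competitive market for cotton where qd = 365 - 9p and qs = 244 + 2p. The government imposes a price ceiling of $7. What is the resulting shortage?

Equilibrium price would be p* = 11, so the ceiling at 7 binds.
At p = 7: qd = 365 − 9(7) = 302, qs = 244 + 2(7) = 258.
Shortage = 302 − 258 = 44.

Shortage = 44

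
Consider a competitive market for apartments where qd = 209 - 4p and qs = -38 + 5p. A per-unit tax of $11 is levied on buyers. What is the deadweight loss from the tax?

Deadweight loss = 1210/9

Pre-tax equilibrium: p* = 247/9, q* = 893/9.
Tax on buyers shifts demand to qd = 209 − 4(p + 11) = 165 - 4p.
165 - 4p = -38 + 5p gives seller price ps = 203/9; buyers pay pb = 203/9 + 11 = 302/9.
New quantity: q = 209 − 4(302/9) = 673/9.
DWL = ½ × 11 × (893/9 − 673/9) = 1210/9.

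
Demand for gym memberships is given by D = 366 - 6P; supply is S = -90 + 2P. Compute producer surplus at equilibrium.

Producer surplus = 144

Equilibrium: 366 - 6P = -90 + 2P gives P* = 57, Q* = 24.
Supply starts at P = 45 (where S = 0).
PS = ½(57 − 45)(24) = 144.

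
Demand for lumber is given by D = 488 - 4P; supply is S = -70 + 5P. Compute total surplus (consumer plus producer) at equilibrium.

Equilibrium: 488 - 4P = -70 + 5P gives P* = 62, Q* = 240.
Demand choke price: P = 122; supply starts at P = 14.
CS = ½(122 − 62)(240) = 7200; PS = ½(62 − 14)(240) = 5760.

Total surplus = 12960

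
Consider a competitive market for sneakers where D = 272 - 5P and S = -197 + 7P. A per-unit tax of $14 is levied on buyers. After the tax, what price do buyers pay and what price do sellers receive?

Pre-tax equilibrium: P* = 469/12, Q* = 919/12.
Tax on buyers shifts demand to D = 272 − 5(P + 14) = 202 - 5P.
202 - 5P = -197 + 7P gives seller price Ps = 33.25; buyers pay Pb = 33.25 + 14 = 47.25.
New quantity: Q = 272 − 5(47.25) = 35.75.

Buyers pay $47.25, sellers receive $33.25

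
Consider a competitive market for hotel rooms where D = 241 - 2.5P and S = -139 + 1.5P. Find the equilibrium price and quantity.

Set D = S: 241 - 2.5P = -139 + 1.5P.
380 = 4P, so P* = 95.
Q* = 241 − 2.5(95) = 3.5.

P* = 95, Q* = 3.5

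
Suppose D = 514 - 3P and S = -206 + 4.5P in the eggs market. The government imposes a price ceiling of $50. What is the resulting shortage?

Shortage = 345

Equilibrium price would be P* = 96, so the ceiling at 50 binds.
At P = 50: D = 514 − 3(50) = 364, S = -206 + 4.5(50) = 19.
Shortage = 364 − 19 = 345.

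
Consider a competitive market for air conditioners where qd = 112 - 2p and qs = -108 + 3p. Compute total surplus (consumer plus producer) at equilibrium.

Total surplus = 240

Equilibrium: 112 - 2p = -108 + 3p gives p* = 44, q* = 24.
Demand choke price: p = 56; supply starts at p = 36.
CS = ½(56 − 44)(24) = 144; PS = ½(44 − 36)(24) = 96.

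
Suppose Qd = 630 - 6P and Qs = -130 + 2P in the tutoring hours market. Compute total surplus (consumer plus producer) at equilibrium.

Total surplus = 1200

Equilibrium: 630 - 6P = -130 + 2P gives P* = 95, Q* = 60.
Demand choke price: P = 105; supply starts at P = 65.
CS = ½(105 − 95)(60) = 300; PS = ½(95 − 65)(60) = 900.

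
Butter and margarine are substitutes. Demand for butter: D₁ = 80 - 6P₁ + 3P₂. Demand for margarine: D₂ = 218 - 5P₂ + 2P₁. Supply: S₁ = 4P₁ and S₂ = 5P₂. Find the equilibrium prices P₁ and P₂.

P₁ = 727/47, P₂ = 1170/47

Market 1: 80 - 6P₁ + 3P₂ = 4P₁ → 10P₁ - 3P₂ = 80.
Market 2: 10P₂ - 2P₁ = 218.
Eliminating P₂: 10×(1) + 3×(2) gives 94P₁ = 1454, so P₁ = 727/47.
Back-substitute into (2): P₂ = (218 + 2×727/47) / 10 = 1170/47.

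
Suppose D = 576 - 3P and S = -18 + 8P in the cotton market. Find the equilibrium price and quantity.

Set D = S: 576 - 3P = -18 + 8P.
594 = 11P, so P* = 54.
Q* = 576 − 3(54) = 414.

P* = 54, Q* = 414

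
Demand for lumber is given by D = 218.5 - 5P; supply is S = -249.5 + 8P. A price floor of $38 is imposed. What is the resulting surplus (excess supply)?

Equilibrium price would be P* = 36, so the floor at 38 binds.
At P = 38: D = 28.5, S = 54.5.
Surplus = 54.5 − 28.5 = 26.

Surplus = 26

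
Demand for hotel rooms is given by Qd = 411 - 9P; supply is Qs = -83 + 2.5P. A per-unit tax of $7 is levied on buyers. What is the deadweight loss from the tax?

Pre-tax equilibrium: P* = 988/23, Q* = 561/23.
Tax on buyers shifts demand to Qd = 411 − 9(P + 7) = 348 - 9P.
348 - 9P = -83 + 2.5P gives seller price Ps = 862/23; buyers pay Pb = 862/23 + 7 = 1023/23.
New quantity: Q = 411 − 9(1023/23) = 246/23.
DWL = ½ × 7 × (561/23 − 246/23) = 2205/46.

Deadweight loss = 2205/46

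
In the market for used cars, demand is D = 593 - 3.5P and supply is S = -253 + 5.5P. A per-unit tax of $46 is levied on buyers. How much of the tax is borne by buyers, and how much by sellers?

Pre-tax equilibrium: P* = 94, Q* = 264.
Tax on buyers shifts demand to D = 593 − 3.5(P + 46) = 432 - 3.5P.
432 - 3.5P = -253 + 5.5P gives seller price Ps = 685/9; buyers pay Pb = 685/9 + 46 = 1099/9.
New quantity: Q = 593 − 3.5(1099/9) = 2981/18.
Buyer burden = 1099/9 − 94 = 253/9; seller burden = 94 − 685/9 = 161/9.

Buyers bear 253/9, sellers bear 161/9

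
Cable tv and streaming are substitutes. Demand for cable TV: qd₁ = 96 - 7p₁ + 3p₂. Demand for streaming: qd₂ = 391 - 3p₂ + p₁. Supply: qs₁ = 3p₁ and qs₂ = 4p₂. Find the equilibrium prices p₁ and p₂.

Market 1: 96 - 7p₁ + 3p₂ = 3p₁ → 10p₁ - 3p₂ = 96.
Market 2: 7p₂ - p₁ = 391.
Eliminating p₂: 7×(1) + 3×(2) gives 67p₁ = 1845, so p₁ = 1845/67.
Back-substitute into (2): p₂ = (391 + 1×1845/67) / 7 = 4006/67.

p₁ = 1845/67, p₂ = 4006/67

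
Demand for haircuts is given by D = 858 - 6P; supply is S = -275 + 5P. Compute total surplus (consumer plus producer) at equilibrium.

Equilibrium: 858 - 6P = -275 + 5P gives P* = 103, Q* = 240.
Demand choke price: P = 143; supply starts at P = 55.
CS = ½(143 − 103)(240) = 4800; PS = ½(103 − 55)(240) = 5760.

Total surplus = 10560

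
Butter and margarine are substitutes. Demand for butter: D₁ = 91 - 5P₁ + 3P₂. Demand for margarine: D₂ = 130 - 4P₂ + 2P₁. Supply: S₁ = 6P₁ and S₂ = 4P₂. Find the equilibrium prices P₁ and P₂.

Market 1: 91 - 5P₁ + 3P₂ = 6P₁ → 11P₁ - 3P₂ = 91.
Market 2: 8P₂ - 2P₁ = 130.
Eliminating P₂: 8×(1) + 3×(2) gives 82P₁ = 1118, so P₁ = 559/41.
Back-substitute into (2): P₂ = (130 + 2×559/41) / 8 = 806/41.

P₁ = 559/41, P₂ = 806/41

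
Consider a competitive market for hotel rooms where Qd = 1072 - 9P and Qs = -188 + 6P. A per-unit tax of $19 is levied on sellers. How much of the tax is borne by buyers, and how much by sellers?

Pre-tax equilibrium: P* = 84, Q* = 316.
Tax on sellers shifts supply to Qs = -188 + 6(P − 19) = -302 + 6P.
1072 - 9P = -302 + 6P gives buyer price Pb = 91.6; sellers receive Ps = 91.6 − 19 = 72.6.
New quantity: Q = 1072 − 9(91.6) = 247.6.
Buyer burden = 91.6 − 84 = 7.6; seller burden = 84 − 72.6 = 11.4.

Buyers bear $7.6, sellers bear $11.4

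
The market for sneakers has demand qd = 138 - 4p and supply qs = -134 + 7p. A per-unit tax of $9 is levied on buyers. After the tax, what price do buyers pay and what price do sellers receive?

Buyers pay 335/11, sellers receive 236/11

Pre-tax equilibrium: p* = 272/11, q* = 430/11.
Tax on buyers shifts demand to qd = 138 − 4(p + 9) = 102 - 4p.
102 - 4p = -134 + 7p gives seller price ps = 236/11; buyers pay pb = 236/11 + 9 = 335/11.
New quantity: q = 138 − 4(335/11) = 178/11.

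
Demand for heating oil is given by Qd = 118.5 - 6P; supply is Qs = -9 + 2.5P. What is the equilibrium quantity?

Q* = 28.5

Set Qd = Qs: 118.5 - 6P = -9 + 2.5P.
127.5 = 8.5P, so P* = 15.
Q* = 118.5 − 6(15) = 28.5.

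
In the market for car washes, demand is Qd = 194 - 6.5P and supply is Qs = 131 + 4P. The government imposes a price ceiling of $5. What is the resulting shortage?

Equilibrium price would be P* = 6, so the ceiling at 5 binds.
At P = 5: Qd = 194 − 6.5(5) = 161.5, Qs = 131 + 4(5) = 151.
Shortage = 161.5 − 151 = 10.5.

Shortage = 10.5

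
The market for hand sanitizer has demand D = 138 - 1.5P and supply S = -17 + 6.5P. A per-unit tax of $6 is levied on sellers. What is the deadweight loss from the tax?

Pre-tax equilibrium: P* = 19.375, Q* = 108.9375.
Tax on sellers shifts supply to S = -17 + 6.5(P − 6) = -56 + 6.5P.
138 - 1.5P = -56 + 6.5P gives buyer price Pb = 24.25; sellers receive Ps = 24.25 − 6 = 18.25.
New quantity: Q = 138 − 1.5(24.25) = 101.625.
DWL = ½ × 6 × (108.9375 − 101.625) = 21.9375.

Deadweight loss = 21.9375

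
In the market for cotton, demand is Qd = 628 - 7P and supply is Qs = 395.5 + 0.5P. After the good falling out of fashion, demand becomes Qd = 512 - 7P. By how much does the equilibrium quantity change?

ΔQ = -116/15

Original equilibrium: P* = 31, Q* = 411.
New equilibrium: 512 - 7P = 395.5 + 0.5P, so 116.5 = 7.5P and P' = 233/15; Q' = 512 − 7(233/15) = 6049/15.
Change in quantity: 6049/15 − 411 = -116/15.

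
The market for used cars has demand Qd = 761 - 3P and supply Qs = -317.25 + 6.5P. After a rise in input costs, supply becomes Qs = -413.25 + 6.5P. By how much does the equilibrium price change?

Original equilibrium: P* = 113.5, Q* = 420.5.
New equilibrium: 761 - 3P = -413.25 + 6.5P, so 1174.25 = 9.5P and P' = 4697/38; Q' = 761 − 3(4697/38) = 14827/38.
Change in price: 4697/38 − 113.5 = 192/19.

ΔP = 192/19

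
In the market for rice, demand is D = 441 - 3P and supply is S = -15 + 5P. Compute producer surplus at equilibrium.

Producer surplus = 7290

Equilibrium: 441 - 3P = -15 + 5P gives P* = 57, Q* = 270.
Supply starts at P = 3 (where S = 0).
PS = ½(57 − 3)(270) = 7290.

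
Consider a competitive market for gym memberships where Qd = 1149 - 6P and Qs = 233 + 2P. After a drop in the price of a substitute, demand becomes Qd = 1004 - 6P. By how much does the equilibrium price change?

Original equilibrium: P* = 114.5, Q* = 462.
New equilibrium: 1004 - 6P = 233 + 2P, so 771 = 8P and P' = 96.375; Q' = 1004 − 6(96.375) = 425.75.
Change in price: 96.375 − 114.5 = -18.125.

ΔP = -18.125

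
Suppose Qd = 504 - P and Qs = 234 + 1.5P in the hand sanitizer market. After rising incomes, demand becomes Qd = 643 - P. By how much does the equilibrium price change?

ΔP = 55.6

Original equilibrium: P* = 108, Q* = 396.
New equilibrium: 643 - P = 234 + 1.5P, so 409 = 2.5P and P' = 163.6; Q' = 643 − 1(163.6) = 479.4.
Change in price: 163.6 − 108 = 55.6.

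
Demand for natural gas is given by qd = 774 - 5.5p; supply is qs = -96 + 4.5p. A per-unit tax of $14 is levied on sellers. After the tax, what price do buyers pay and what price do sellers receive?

Buyers pay $93.3, sellers receive $79.3

Pre-tax equilibrium: p* = 87, q* = 295.5.
Tax on sellers shifts supply to qs = -96 + 4.5(p − 14) = -159 + 4.5p.
774 - 5.5p = -159 + 4.5p gives buyer price pb = 93.3; sellers receive ps = 93.3 − 14 = 79.3.
New quantity: q = 774 − 5.5(93.3) = 260.85.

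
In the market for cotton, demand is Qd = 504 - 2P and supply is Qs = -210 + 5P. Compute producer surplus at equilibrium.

Equilibrium: 504 - 2P = -210 + 5P gives P* = 102, Q* = 300.
Supply starts at P = 42 (where Qs = 0).
PS = ½(102 − 42)(300) = 9000.

Producer surplus = 9000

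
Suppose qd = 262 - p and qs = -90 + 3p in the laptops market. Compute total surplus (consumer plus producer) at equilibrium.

Total surplus = 20184

Equilibrium: 262 - p = -90 + 3p gives p* = 88, q* = 174.
Demand choke price: p = 262; supply starts at p = 30.
CS = ½(262 − 88)(174) = 15138; PS = ½(88 − 30)(174) = 5046.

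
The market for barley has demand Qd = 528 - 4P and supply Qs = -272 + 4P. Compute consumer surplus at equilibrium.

Consumer surplus = 2048

Equilibrium: 528 - 4P = -272 + 4P gives P* = 100, Q* = 128.
Demand choke price (Qd = 0): P = 132.
CS = ½(132 − 100)(128) = 2048.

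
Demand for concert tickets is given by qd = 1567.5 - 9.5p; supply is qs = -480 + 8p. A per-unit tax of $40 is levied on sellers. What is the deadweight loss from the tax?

Pre-tax equilibrium: p* = 117, q* = 456.
Tax on sellers shifts supply to qs = -480 + 8(p − 40) = -800 + 8p.
1567.5 - 9.5p = -800 + 8p gives buyer price pb = 947/7; sellers receive ps = 947/7 − 40 = 667/7.
New quantity: q = 1567.5 − 9.5(947/7) = 1976/7.
DWL = ½ × 40 × (456 − 1976/7) = 24320/7.

Deadweight loss = 24320/7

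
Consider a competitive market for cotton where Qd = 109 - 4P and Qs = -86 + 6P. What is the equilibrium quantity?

Set Qd = Qs: 109 - 4P = -86 + 6P.
195 = 10P, so P* = 19.5.
Q* = 109 − 4(19.5) = 31.

Q* = 31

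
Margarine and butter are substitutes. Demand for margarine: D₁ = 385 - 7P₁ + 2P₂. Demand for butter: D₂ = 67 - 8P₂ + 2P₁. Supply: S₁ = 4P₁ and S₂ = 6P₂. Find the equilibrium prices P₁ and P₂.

Market 1: 385 - 7P₁ + 2P₂ = 4P₁ → 11P₁ - 2P₂ = 385.
Market 2: 14P₂ - 2P₁ = 67.
Eliminating P₂: 14×(1) + 2×(2) gives 150P₁ = 5524, so P₁ = 2762/75.
Back-substitute into (2): P₂ = (67 + 2×2762/75) / 14 = 1507/150.

P₁ = 2762/75, P₂ = 1507/150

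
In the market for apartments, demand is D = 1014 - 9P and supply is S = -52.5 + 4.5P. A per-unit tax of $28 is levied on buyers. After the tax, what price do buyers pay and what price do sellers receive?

Pre-tax equilibrium: P* = 79, Q* = 303.
Tax on buyers shifts demand to D = 1014 − 9(P + 28) = 762 - 9P.
762 - 9P = -52.5 + 4.5P gives seller price Ps = 181/3; buyers pay Pb = 181/3 + 28 = 265/3.
New quantity: Q = 1014 − 9(265/3) = 219.

Buyers pay 265/3, sellers receive 181/3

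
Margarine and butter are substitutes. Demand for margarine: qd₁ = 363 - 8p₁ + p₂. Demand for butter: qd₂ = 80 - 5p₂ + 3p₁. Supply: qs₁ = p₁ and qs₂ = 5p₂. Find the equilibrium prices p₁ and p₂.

Market 1: 363 - 8p₁ + p₂ = p₁ → 9p₁ - p₂ = 363.
Market 2: 10p₂ - 3p₁ = 80.
Eliminating p₂: 10×(1) + 1×(2) gives 87p₁ = 3710, so p₁ = 3710/87.
Back-substitute into (2): p₂ = (80 + 3×3710/87) / 10 = 603/29.

p₁ = 3710/87, p₂ = 603/29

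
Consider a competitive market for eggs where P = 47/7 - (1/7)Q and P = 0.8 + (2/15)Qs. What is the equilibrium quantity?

Set the two price expressions equal: 47/7 - (1/7)Q = 0.8 + (2/15)Q.
207/35 = (29/105)Q, so Q* = 621/29.
P* = 47/7 − (1/7)(621/29) = 106/29.

Q* = 621/29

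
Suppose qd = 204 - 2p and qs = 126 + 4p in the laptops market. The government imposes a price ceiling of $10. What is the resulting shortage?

Shortage = 18

Equilibrium price would be p* = 13, so the ceiling at 10 binds.
At p = 10: qd = 204 − 2(10) = 184, qs = 126 + 4(10) = 166.
Shortage = 184 − 166 = 18.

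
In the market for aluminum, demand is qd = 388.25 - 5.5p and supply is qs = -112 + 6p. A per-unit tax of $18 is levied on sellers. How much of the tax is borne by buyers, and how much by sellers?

Buyers bear 216/23, sellers bear 198/23

Pre-tax equilibrium: p* = 43.5, q* = 149.
Tax on sellers shifts supply to qs = -112 + 6(p − 18) = -220 + 6p.
388.25 - 5.5p = -220 + 6p gives buyer price pb = 2433/46; sellers receive ps = 2433/46 − 18 = 1605/46.
New quantity: q = 388.25 − 5.5(2433/46) = 2239/23.
Buyer burden = 2433/46 − 43.5 = 216/23; seller burden = 43.5 − 1605/46 = 198/23.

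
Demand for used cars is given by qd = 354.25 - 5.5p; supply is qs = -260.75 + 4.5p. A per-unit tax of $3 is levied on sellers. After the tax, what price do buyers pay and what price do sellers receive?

Pre-tax equilibrium: p* = 61.5, q* = 16.
Tax on sellers shifts supply to qs = -260.75 + 4.5(p − 3) = -274.25 + 4.5p.
354.25 - 5.5p = -274.25 + 4.5p gives buyer price pb = 62.85; sellers receive ps = 62.85 − 3 = 59.85.
New quantity: q = 354.25 − 5.5(62.85) = 8.575.

Buyers pay $62.85, sellers receive $59.85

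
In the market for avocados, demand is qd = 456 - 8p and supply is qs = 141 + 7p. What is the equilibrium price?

p* = 21

Set qd = qs: 456 - 8p = 141 + 7p.
315 = 15p, so p* = 21.
q* = 456 − 8(21) = 288.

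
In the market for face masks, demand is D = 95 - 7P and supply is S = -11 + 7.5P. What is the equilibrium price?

Set D = S: 95 - 7P = -11 + 7.5P.
106 = 14.5P, so P* = 212/29.
Q* = 95 − 7(212/29) = 1271/29.

P* = 212/29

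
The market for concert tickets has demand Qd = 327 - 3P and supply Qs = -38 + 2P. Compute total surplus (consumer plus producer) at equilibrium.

Total surplus = 4860

Equilibrium: 327 - 3P = -38 + 2P gives P* = 73, Q* = 108.
Demand choke price: P = 109; supply starts at P = 19.
CS = ½(109 − 73)(108) = 1944; PS = ½(73 − 19)(108) = 2916.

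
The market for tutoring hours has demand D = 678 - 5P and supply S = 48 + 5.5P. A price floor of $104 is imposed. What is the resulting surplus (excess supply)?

Surplus = 462

Equilibrium price would be P* = 60, so the floor at 104 binds.
At P = 104: D = 158, S = 620.
Surplus = 620 − 158 = 462.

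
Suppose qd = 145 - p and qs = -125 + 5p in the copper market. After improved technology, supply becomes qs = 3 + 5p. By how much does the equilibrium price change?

Δp = -64/3

Original equilibrium: p* = 45, q* = 100.
New equilibrium: 145 - p = 3 + 5p, so 142 = 6p and p' = 71/3; q' = 145 − 1(71/3) = 364/3.
Change in price: 71/3 − 45 = -64/3.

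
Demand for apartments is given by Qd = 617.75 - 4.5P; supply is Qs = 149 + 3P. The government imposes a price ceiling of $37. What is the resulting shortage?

Shortage = 191.25

Equilibrium price would be P* = 62.5, so the ceiling at 37 binds.
At P = 37: Qd = 617.75 − 4.5(37) = 451.25, Qs = 149 + 3(37) = 260.
Shortage = 451.25 − 260 = 191.25.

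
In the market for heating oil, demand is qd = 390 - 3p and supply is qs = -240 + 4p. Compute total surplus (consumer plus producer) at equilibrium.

Equilibrium: 390 - 3p = -240 + 4p gives p* = 90, q* = 120.
Demand choke price: p = 130; supply starts at p = 60.
CS = ½(130 − 90)(120) = 2400; PS = ½(90 − 60)(120) = 1800.

Total surplus = 4200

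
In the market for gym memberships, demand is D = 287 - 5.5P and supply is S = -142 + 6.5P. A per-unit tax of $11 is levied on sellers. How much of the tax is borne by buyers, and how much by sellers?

Buyers bear 143/24, sellers bear 121/24

Pre-tax equilibrium: P* = 35.75, Q* = 90.375.
Tax on sellers shifts supply to S = -142 + 6.5(P − 11) = -213.5 + 6.5P.
287 - 5.5P = -213.5 + 6.5P gives buyer price Pb = 1001/24; sellers receive Ps = 1001/24 − 11 = 737/24.
New quantity: Q = 287 − 5.5(1001/24) = 2765/48.
Buyer burden = 1001/24 − 35.75 = 143/24; seller burden = 35.75 − 737/24 = 121/24.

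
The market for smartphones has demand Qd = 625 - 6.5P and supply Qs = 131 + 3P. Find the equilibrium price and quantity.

Set Qd = Qs: 625 - 6.5P = 131 + 3P.
494 = 9.5P, so P* = 52.
Q* = 625 − 6.5(52) = 287.

P* = 52, Q* = 287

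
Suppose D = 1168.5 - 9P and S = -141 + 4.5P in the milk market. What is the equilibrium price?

Set D = S: 1168.5 - 9P = -141 + 4.5P.
1309.5 = 13.5P, so P* = 97.
Q* = 1168.5 − 9(97) = 295.5.

P* = 97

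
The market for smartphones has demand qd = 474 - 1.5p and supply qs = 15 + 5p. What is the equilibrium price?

p* = 918/13

Set qd = qs: 474 - 1.5p = 15 + 5p.
459 = 6.5p, so p* = 918/13.
q* = 474 − 1.5(918/13) = 4785/13.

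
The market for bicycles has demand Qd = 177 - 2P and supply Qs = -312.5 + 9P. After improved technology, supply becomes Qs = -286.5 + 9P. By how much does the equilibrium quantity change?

ΔQ = 52/11

Original equilibrium: P* = 44.5, Q* = 88.
New equilibrium: 177 - 2P = -286.5 + 9P, so 463.5 = 11P and P' = 927/22; Q' = 177 − 2(927/22) = 1020/11.
Change in quantity: 1020/11 − 88 = 52/11.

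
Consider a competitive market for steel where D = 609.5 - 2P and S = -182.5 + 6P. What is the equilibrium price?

Set D = S: 609.5 - 2P = -182.5 + 6P.
792 = 8P, so P* = 99.
Q* = 609.5 − 2(99) = 411.5.

P* = 99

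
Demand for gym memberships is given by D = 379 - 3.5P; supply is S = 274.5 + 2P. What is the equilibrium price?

P* = 19

Set D = S: 379 - 3.5P = 274.5 + 2P.
104.5 = 5.5P, so P* = 19.
Q* = 379 − 3.5(19) = 312.5.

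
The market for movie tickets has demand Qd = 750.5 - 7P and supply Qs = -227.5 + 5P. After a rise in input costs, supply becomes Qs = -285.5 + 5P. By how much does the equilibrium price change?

ΔP = 29/6

Original equilibrium: P* = 81.5, Q* = 180.
New equilibrium: 750.5 - 7P = -285.5 + 5P, so 1036 = 12P and P' = 259/3; Q' = 750.5 − 7(259/3) = 877/6.
Change in price: 259/3 − 81.5 = 29/6.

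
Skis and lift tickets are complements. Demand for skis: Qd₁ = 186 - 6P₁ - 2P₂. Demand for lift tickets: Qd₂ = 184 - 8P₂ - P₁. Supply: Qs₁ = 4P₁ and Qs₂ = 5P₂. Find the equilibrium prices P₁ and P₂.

P₁ = 16.015625, P₂ = 12.921875

Market 1: 186 - 6P₁ - 2P₂ = 4P₁ → 10P₁ + 2P₂ = 186.
Market 2: 13P₂ + P₁ = 184.
Eliminating P₂: 13×(1) − 2×(2) gives 128P₁ = 2050, so P₁ = 16.015625.
Back-substitute into (2): P₂ = (184 − 1×16.015625) / 13 = 12.921875.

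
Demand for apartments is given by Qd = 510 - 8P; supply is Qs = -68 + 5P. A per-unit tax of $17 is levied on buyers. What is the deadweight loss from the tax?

Deadweight loss = 5780/13

Pre-tax equilibrium: P* = 578/13, Q* = 2006/13.
Tax on buyers shifts demand to Qd = 510 − 8(P + 17) = 374 - 8P.
374 - 8P = -68 + 5P gives seller price Ps = 34; buyers pay Pb = 34 + 17 = 51.
New quantity: Q = 510 − 8(51) = 102.
DWL = ½ × 17 × (2006/13 − 102) = 5780/13.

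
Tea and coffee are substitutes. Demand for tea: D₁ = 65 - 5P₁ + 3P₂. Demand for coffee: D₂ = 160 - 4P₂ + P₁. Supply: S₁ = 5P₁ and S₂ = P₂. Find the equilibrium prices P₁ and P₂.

P₁ = 805/47, P₂ = 1665/47

Market 1: 65 - 5P₁ + 3P₂ = 5P₁ → 10P₁ - 3P₂ = 65.
Market 2: 5P₂ - P₁ = 160.
Eliminating P₂: 5×(1) + 3×(2) gives 47P₁ = 805, so P₁ = 805/47.
Back-substitute into (2): P₂ = (160 + 1×805/47) / 5 = 1665/47.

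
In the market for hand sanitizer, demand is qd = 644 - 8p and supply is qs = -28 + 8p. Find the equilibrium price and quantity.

Set qd = qs: 644 - 8p = -28 + 8p.
672 = 16p, so p* = 42.
q* = 644 − 8(42) = 308.

p* = 42, q* = 308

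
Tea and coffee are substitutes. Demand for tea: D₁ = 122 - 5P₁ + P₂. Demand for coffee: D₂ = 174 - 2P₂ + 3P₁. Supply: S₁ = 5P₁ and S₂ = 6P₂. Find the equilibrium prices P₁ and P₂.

Market 1: 122 - 5P₁ + P₂ = 5P₁ → 10P₁ - P₂ = 122.
Market 2: 8P₂ - 3P₁ = 174.
Eliminating P₂: 8×(1) + 1×(2) gives 77P₁ = 1150, so P₁ = 1150/77.
Back-substitute into (2): P₂ = (174 + 3×1150/77) / 8 = 2106/77.

P₁ = 1150/77, P₂ = 2106/77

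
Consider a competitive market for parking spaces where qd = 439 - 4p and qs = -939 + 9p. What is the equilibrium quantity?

q* = 15

Set qd = qs: 439 - 4p = -939 + 9p.
1378 = 13p, so p* = 106.
q* = 439 − 4(106) = 15.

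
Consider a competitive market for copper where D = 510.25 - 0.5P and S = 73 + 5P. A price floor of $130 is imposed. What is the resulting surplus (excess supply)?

Equilibrium price would be P* = 79.5, so the floor at 130 binds.
At P = 130: D = 445.25, S = 723.
Surplus = 723 − 445.25 = 277.75.

Surplus = 277.75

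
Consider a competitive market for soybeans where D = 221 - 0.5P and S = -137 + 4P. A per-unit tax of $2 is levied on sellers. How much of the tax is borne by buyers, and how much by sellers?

Buyers bear 16/9, sellers bear 2/9

Pre-tax equilibrium: P* = 716/9, Q* = 1631/9.
Tax on sellers shifts supply to S = -137 + 4(P − 2) = -145 + 4P.
221 - 0.5P = -145 + 4P gives buyer price Pb = 244/3; sellers receive Ps = 244/3 − 2 = 238/3.
New quantity: Q = 221 − 0.5(244/3) = 541/3.
Buyer burden = 244/3 − 716/9 = 16/9; seller burden = 716/9 − 238/3 = 2/9.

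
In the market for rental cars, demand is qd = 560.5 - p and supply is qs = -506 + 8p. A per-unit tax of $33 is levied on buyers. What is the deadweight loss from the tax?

Pre-tax equilibrium: p* = 118.5, q* = 442.
Tax on buyers shifts demand to qd = 560.5 − 1(p + 33) = 527.5 - p.
527.5 - p = -506 + 8p gives seller price ps = 689/6; buyers pay pb = 689/6 + 33 = 887/6.
New quantity: q = 560.5 − 1(887/6) = 1238/3.
DWL = ½ × 33 × (442 − 1238/3) = 484.

Deadweight loss = 484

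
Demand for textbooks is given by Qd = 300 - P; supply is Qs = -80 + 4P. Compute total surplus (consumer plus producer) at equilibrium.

Equilibrium: 300 - P = -80 + 4P gives P* = 76, Q* = 224.
Demand choke price: P = 300; supply starts at P = 20.
CS = ½(300 − 76)(224) = 25088; PS = ½(76 − 20)(224) = 6272.

Total surplus = 31360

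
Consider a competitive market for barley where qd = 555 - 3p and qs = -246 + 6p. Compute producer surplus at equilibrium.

Producer surplus = 6912

Equilibrium: 555 - 3p = -246 + 6p gives p* = 89, q* = 288.
Supply starts at p = 41 (where qs = 0).
PS = ½(89 − 41)(288) = 6912.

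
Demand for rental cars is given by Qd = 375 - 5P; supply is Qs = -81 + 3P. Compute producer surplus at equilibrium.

Equilibrium: 375 - 5P = -81 + 3P gives P* = 57, Q* = 90.
Supply starts at P = 27 (where Qs = 0).
PS = ½(57 − 27)(90) = 1350.

Producer surplus = 1350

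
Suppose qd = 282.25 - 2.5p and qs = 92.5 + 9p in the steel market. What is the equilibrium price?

p* = 16.5

Set qd = qs: 282.25 - 2.5p = 92.5 + 9p.
189.75 = 11.5p, so p* = 16.5.
q* = 282.25 − 2.5(16.5) = 241.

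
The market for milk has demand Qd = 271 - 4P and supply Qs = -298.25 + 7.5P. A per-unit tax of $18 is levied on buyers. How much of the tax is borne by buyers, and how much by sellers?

Pre-tax equilibrium: P* = 49.5, Q* = 73.
Tax on buyers shifts demand to Qd = 271 − 4(P + 18) = 199 - 4P.
199 - 4P = -298.25 + 7.5P gives seller price Ps = 1989/46; buyers pay Pb = 1989/46 + 18 = 2817/46.
New quantity: Q = 271 − 4(2817/46) = 599/23.
Buyer burden = 2817/46 − 49.5 = 270/23; seller burden = 49.5 − 1989/46 = 144/23.

Buyers bear 270/23, sellers bear 144/23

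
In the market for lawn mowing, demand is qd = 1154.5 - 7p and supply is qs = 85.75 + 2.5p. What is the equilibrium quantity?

Set qd = qs: 1154.5 - 7p = 85.75 + 2.5p.
1068.75 = 9.5p, so p* = 112.5.
q* = 1154.5 − 7(112.5) = 367.

q* = 367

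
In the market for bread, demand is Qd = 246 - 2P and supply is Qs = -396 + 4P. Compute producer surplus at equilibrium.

Equilibrium: 246 - 2P = -396 + 4P gives P* = 107, Q* = 32.
Supply starts at P = 99 (where Qs = 0).
PS = ½(107 − 99)(32) = 128.

Producer surplus = 128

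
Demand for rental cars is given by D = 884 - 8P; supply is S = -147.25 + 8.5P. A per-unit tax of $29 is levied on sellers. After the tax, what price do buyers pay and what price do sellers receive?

Buyers pay 5111/66, sellers receive 3197/66

Pre-tax equilibrium: P* = 62.5, Q* = 384.
Tax on sellers shifts supply to S = -147.25 + 8.5(P − 29) = -393.75 + 8.5P.
884 - 8P = -393.75 + 8.5P gives buyer price Pb = 5111/66; sellers receive Ps = 5111/66 − 29 = 3197/66.
New quantity: Q = 884 − 8(5111/66) = 8728/33.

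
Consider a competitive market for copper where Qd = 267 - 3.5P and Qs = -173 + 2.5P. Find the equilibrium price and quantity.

P* = 220/3, Q* = 31/3

Set Qd = Qs: 267 - 3.5P = -173 + 2.5P.
440 = 6P, so P* = 220/3.
Q* = 267 − 3.5(220/3) = 31/3.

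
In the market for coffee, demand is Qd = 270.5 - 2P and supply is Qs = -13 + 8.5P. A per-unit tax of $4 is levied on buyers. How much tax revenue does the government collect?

Tax revenue = 17642/21

Pre-tax equilibrium: P* = 27, Q* = 216.5.
Tax on buyers shifts demand to Qd = 270.5 − 2(P + 4) = 262.5 - 2P.
262.5 - 2P = -13 + 8.5P gives seller price Ps = 551/21; buyers pay Pb = 551/21 + 4 = 635/21.
New quantity: Q = 270.5 − 2(635/21) = 8821/42.
Revenue = 4 × 8821/42 = 17642/21.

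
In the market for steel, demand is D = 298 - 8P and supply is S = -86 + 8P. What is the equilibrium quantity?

Set D = S: 298 - 8P = -86 + 8P.
384 = 16P, so P* = 24.
Q* = 298 − 8(24) = 106.

Q* = 106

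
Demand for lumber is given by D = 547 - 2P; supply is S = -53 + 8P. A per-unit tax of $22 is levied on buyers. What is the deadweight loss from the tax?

Pre-tax equilibrium: P* = 60, Q* = 427.
Tax on buyers shifts demand to D = 547 − 2(P + 22) = 503 - 2P.
503 - 2P = -53 + 8P gives seller price Ps = 55.6; buyers pay Pb = 55.6 + 22 = 77.6.
New quantity: Q = 547 − 2(77.6) = 391.8.
DWL = ½ × 22 × (427 − 391.8) = 387.2.

Deadweight loss = 387.2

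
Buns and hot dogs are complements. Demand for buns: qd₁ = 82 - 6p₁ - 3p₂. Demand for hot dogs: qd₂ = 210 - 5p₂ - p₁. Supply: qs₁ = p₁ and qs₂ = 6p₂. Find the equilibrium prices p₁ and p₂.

Market 1: 82 - 6p₁ - 3p₂ = p₁ → 7p₁ + 3p₂ = 82.
Market 2: 11p₂ + p₁ = 210.
Eliminating p₂: 11×(1) − 3×(2) gives 74p₁ = 272, so p₁ = 136/37.
Back-substitute into (2): p₂ = (210 − 1×136/37) / 11 = 694/37.

p₁ = 136/37, p₂ = 694/37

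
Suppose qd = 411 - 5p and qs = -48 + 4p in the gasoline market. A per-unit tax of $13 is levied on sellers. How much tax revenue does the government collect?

Tax revenue = 14872/9

Pre-tax equilibrium: p* = 51, q* = 156.
Tax on sellers shifts supply to qs = -48 + 4(p − 13) = -100 + 4p.
411 - 5p = -100 + 4p gives buyer price pb = 511/9; sellers receive ps = 511/9 − 13 = 394/9.
New quantity: q = 411 − 5(511/9) = 1144/9.
Revenue = 13 × 1144/9 = 14872/9.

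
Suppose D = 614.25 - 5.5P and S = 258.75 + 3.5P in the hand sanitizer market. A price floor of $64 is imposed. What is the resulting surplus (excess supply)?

Surplus = 220.5

Equilibrium price would be P* = 39.5, so the floor at 64 binds.
At P = 64: D = 262.25, S = 482.75.
Surplus = 482.75 − 262.25 = 220.5.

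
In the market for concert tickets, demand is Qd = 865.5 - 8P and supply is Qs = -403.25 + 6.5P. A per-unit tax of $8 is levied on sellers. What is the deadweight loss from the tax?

Pre-tax equilibrium: P* = 87.5, Q* = 165.5.
Tax on sellers shifts supply to Qs = -403.25 + 6.5(P − 8) = -455.25 + 6.5P.
865.5 - 8P = -455.25 + 6.5P gives buyer price Pb = 5283/58; sellers receive Ps = 5283/58 − 8 = 4819/58.
New quantity: Q = 865.5 − 8(5283/58) = 7935/58.
DWL = ½ × 8 × (165.5 − 7935/58) = 3328/29.

Deadweight loss = 3328/29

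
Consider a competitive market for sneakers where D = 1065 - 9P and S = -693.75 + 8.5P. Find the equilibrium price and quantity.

P* = 100.5, Q* = 160.5

Set D = S: 1065 - 9P = -693.75 + 8.5P.
1758.75 = 17.5P, so P* = 100.5.
Q* = 1065 − 9(100.5) = 160.5.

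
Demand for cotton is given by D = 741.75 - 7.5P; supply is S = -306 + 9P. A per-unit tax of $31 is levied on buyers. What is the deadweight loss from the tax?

Deadweight loss = 43245/22

Pre-tax equilibrium: P* = 63.5, Q* = 265.5.
Tax on buyers shifts demand to D = 741.75 − 7.5(P + 31) = 509.25 - 7.5P.
509.25 - 7.5P = -306 + 9P gives seller price Ps = 1087/22; buyers pay Pb = 1087/22 + 31 = 1769/22.
New quantity: Q = 741.75 − 7.5(1769/22) = 3051/22.
DWL = ½ × 31 × (265.5 − 3051/22) = 43245/22.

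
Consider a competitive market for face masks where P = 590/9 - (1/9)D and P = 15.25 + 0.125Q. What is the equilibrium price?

P* = 712/17

Set the two price expressions equal: 590/9 - (1/9)Q = 15.25 + 0.125Q.
1811/36 = (17/72)Q, so Q* = 3622/17.
P* = 590/9 − (1/9)(3622/17) = 712/17.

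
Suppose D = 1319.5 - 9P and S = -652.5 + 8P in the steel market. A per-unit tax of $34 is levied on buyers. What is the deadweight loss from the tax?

Pre-tax equilibrium: P* = 116, Q* = 275.5.
Tax on buyers shifts demand to D = 1319.5 − 9(P + 34) = 1013.5 - 9P.
1013.5 - 9P = -652.5 + 8P gives seller price Ps = 98; buyers pay Pb = 98 + 34 = 132.
New quantity: Q = 1319.5 − 9(132) = 131.5.
DWL = ½ × 34 × (275.5 − 131.5) = 2448.

Deadweight loss = 2448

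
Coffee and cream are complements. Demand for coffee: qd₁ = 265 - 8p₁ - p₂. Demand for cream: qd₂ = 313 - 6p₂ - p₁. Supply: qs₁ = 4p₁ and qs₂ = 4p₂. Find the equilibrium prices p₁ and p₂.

Market 1: 265 - 8p₁ - p₂ = 4p₁ → 12p₁ + p₂ = 265.
Market 2: 10p₂ + p₁ = 313.
Eliminating p₂: 10×(1) − 1×(2) gives 119p₁ = 2337, so p₁ = 2337/119.
Back-substitute into (2): p₂ = (313 − 1×2337/119) / 10 = 3491/119.

p₁ = 2337/119, p₂ = 3491/119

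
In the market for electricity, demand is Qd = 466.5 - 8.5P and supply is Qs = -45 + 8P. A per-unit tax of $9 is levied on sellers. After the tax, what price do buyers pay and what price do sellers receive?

Pre-tax equilibrium: P* = 31, Q* = 203.
Tax on sellers shifts supply to Qs = -45 + 8(P − 9) = -117 + 8P.
466.5 - 8.5P = -117 + 8P gives buyer price Pb = 389/11; sellers receive Ps = 389/11 − 9 = 290/11.
New quantity: Q = 466.5 − 8.5(389/11) = 1825/11.

Buyers pay 389/11, sellers receive 290/11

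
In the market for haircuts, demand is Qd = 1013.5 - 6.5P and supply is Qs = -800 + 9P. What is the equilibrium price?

Set Qd = Qs: 1013.5 - 6.5P = -800 + 9P.
1813.5 = 15.5P, so P* = 117.
Q* = 1013.5 − 6.5(117) = 253.

P* = 117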